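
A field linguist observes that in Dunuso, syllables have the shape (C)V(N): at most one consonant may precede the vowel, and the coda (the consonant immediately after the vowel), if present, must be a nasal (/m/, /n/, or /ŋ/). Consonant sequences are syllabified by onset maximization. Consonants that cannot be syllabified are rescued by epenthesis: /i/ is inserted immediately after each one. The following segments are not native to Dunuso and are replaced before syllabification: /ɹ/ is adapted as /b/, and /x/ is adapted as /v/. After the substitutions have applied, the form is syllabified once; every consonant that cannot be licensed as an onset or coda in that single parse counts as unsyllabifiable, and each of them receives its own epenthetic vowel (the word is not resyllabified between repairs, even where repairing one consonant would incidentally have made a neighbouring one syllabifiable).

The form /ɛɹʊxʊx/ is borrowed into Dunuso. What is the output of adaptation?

Substitution: /ɹ/ → /b/, /x/ → /v/, giving /ɛbʊvʊv/.
Under (C)V(N), the unsyllabifiable consonants are /v/ (only a nasal (/m/, /n/, or /ŋ/) is licensed in coda position; onsets are limited to one consonant).
Inserting the epenthetic vowel yields /v/ → /vi/.

ɛbʊvʊvi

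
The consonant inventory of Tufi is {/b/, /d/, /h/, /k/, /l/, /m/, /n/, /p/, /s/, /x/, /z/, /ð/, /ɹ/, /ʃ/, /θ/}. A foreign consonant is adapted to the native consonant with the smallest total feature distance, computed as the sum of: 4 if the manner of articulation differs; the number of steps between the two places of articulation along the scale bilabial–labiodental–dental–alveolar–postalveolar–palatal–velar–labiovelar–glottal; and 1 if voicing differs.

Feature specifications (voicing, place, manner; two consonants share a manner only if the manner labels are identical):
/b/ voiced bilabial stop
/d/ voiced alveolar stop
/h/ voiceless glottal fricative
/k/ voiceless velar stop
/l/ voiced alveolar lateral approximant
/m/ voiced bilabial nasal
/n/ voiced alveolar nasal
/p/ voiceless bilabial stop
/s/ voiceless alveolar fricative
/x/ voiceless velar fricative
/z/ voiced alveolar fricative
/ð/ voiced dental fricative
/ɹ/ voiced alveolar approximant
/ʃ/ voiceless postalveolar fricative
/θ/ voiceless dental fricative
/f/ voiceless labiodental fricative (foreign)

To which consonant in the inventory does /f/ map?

/θ/ is closest: same manner (fricative), place distance 1 (labiodental→dental), same voicing; total 1. Next closest is /s/ at distance 2.

θ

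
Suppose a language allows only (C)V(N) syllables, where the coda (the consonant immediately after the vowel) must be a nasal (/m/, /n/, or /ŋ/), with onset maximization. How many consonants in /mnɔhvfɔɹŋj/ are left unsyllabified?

6

Under (C)V(N), the unsyllabifiable consonants are /m/, /h/, /v/, /ɹ/, /ŋ/, /j/ (only a nasal (/m/, /n/, or /ŋ/) is licensed in coda position; onsets are limited to one consonant).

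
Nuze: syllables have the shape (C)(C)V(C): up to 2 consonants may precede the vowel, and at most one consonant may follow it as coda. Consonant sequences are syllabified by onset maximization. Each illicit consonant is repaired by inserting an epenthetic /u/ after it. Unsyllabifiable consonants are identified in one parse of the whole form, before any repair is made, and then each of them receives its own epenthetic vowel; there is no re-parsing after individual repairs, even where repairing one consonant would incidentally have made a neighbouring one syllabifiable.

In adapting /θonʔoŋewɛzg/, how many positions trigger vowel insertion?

1

The unsyllabifiable consonants are /g/; each receives one epenthetic vowel.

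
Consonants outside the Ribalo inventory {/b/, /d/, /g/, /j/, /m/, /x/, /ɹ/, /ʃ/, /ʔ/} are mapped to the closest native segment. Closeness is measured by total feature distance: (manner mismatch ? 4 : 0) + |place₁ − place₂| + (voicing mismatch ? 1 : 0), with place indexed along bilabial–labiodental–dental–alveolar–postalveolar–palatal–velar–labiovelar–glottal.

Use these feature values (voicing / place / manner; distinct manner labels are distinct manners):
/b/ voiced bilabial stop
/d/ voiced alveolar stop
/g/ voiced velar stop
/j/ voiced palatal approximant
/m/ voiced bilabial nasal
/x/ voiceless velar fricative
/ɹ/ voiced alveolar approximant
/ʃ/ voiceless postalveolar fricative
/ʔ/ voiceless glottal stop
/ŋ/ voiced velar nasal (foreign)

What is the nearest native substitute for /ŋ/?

g

/g/ is closest: manner differs (nasal→stop, +4), place distance 0 (velar→velar), same voicing; total 4. Next closest is /j/ at distance 5.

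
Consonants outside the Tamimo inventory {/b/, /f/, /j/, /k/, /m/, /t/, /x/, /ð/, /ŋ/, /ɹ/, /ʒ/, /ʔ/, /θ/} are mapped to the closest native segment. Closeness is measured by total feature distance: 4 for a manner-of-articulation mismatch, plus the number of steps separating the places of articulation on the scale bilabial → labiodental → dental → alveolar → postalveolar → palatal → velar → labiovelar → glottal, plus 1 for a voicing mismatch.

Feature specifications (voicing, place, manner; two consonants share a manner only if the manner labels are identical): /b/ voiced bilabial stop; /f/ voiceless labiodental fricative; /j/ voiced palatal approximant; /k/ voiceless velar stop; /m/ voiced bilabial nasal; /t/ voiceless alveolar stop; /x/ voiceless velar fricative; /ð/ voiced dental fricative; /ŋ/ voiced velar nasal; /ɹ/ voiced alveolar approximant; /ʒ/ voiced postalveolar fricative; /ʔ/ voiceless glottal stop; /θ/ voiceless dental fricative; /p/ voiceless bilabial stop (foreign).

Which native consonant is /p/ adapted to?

b

/b/ is closest: same manner (stop), place distance 0 (bilabial→bilabial), voicing differs (+1); total 1. Next closest is /t/ at distance 3.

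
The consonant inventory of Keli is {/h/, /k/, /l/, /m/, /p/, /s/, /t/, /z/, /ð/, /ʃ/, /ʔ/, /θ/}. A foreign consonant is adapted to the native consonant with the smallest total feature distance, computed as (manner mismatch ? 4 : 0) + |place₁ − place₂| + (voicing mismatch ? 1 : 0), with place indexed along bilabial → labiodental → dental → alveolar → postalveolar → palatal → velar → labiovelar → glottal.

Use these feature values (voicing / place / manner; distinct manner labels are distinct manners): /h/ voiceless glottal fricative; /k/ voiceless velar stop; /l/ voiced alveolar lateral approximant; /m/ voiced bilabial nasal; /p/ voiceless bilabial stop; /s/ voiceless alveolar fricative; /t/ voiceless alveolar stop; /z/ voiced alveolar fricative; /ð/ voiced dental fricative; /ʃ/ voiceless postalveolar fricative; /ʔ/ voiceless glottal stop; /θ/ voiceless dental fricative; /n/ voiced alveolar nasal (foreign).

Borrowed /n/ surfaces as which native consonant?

/m/ is closest: same manner (nasal), place distance 3 (alveolar→bilabial), same voicing; total 3. Next closest is /l/ at distance 4.

m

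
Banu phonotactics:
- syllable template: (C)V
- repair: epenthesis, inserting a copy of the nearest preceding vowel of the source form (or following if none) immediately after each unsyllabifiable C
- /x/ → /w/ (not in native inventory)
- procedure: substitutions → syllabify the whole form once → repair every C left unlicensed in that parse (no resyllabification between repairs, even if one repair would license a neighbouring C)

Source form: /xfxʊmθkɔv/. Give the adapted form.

Substitution: /x/ → /w/, giving /wfwʊmθkɔv/.
Syllabifying with onset maximization leaves /w/, /f/, /m/, /θ/, /v/ stranded (no codas are permitted; onsets are limited to one consonant).
Each unlicensed consonant becomes the onset of a new syllable: /w/ → /wʊ/, /f/ → /fʊ/, /m/ → /mʊ/, /θ/ → /θʊ/, /v/ → /vɔ/.

wʊfʊwʊmʊθʊkɔvɔ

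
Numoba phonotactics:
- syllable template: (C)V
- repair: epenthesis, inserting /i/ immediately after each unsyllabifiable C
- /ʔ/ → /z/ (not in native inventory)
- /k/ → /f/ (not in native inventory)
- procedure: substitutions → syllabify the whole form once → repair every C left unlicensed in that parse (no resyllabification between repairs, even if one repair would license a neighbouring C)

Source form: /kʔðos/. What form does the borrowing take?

fiziðosi

Substitution: /k/ → /f/, /ʔ/ → /z/, giving /fzðos/.
Syllabifying with onset maximization leaves /f/, /z/, /s/ stranded (no codas are permitted; onsets are limited to one consonant).
Inserting the epenthetic vowel yields /f/ → /fi/, /z/ → /zi/, /s/ → /si/.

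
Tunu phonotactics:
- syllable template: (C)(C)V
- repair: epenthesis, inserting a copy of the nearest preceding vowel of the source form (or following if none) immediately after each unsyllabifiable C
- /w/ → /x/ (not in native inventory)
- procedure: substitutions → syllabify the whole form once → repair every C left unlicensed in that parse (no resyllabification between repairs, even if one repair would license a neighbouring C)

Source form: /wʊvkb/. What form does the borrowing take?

xʊvʊkʊbʊ

Substitution: /w/ → /x/, giving /xʊvkb/.
Under (C)(C)V, the unsyllabifiable consonants are /v/, /k/, /b/ (no codas are permitted; onsets may contain at most 2 consonants).
Inserting the epenthetic vowel yields /v/ → /vʊ/, /k/ → /kʊ/, /b/ → /bʊ/.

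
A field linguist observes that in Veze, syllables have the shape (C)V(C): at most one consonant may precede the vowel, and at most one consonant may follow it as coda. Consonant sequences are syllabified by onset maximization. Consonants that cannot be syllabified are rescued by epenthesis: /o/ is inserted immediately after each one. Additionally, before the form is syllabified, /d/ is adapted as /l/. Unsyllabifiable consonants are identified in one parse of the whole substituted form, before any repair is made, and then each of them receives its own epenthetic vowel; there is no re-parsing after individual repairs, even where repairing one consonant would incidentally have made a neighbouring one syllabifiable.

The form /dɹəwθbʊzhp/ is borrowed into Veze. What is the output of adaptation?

loɹəwθobʊzhopo

Substitution: /d/ → /l/, giving /lɹəwθbʊzhp/.
Syllabifying with onset maximization leaves /l/, /θ/, /h/, /p/ stranded (at most one coda consonant is licensed; onsets are limited to one consonant).
Epenthesis after each stranded consonant: /l/ → /lo/, /θ/ → /θo/, /h/ → /ho/, /p/ → /po/.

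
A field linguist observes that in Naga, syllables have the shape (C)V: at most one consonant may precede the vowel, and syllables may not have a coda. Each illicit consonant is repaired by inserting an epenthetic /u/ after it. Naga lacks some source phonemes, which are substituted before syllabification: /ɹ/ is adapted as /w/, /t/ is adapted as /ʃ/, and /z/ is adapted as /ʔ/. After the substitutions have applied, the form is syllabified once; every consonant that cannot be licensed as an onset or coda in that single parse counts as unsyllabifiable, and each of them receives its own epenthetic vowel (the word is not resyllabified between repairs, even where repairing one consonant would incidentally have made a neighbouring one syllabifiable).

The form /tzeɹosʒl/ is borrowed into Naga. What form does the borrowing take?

Substitution: /t/ → /ʃ/, /z/ → /ʔ/, /ɹ/ → /w/, giving /ʃʔewosʒl/.
Syllabifying with onset maximization leaves /ʃ/, /s/, /ʒ/, /l/ stranded (no codas are permitted; onsets are limited to one consonant).
Epenthesis after each stranded consonant: /ʃ/ → /ʃu/, /s/ → /su/, /ʒ/ → /ʒu/, /l/ → /lu/.

ʃuʔewosuʒulu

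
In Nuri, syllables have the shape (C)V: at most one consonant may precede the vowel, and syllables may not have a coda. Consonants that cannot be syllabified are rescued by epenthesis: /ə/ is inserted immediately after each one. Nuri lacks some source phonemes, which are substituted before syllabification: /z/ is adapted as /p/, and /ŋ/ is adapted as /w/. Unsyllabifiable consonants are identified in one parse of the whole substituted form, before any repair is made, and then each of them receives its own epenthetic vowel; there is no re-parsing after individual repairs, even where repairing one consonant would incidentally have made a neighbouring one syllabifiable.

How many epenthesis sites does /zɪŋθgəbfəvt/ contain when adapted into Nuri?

5

After substitution the input is /pɪwθgəbfəvt/.
The unsyllabifiable consonants are /w/, /θ/, /b/, /v/, /t/; each receives one epenthetic vowel.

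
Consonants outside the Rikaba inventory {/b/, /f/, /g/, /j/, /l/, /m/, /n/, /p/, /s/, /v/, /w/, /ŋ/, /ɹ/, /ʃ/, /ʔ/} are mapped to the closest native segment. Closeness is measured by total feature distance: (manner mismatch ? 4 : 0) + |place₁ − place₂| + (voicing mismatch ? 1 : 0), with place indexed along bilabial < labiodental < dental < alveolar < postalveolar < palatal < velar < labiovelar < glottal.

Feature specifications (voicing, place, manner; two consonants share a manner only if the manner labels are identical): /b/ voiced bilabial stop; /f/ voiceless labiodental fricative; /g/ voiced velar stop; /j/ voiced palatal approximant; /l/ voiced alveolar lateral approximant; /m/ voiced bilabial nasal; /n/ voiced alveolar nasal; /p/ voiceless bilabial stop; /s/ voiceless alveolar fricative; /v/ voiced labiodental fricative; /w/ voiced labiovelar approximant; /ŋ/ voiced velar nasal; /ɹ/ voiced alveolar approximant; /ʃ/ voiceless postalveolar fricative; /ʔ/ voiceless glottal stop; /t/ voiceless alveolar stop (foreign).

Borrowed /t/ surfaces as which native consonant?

p

/p/ is closest: same manner (stop), place distance 3 (alveolar→bilabial), same voicing; total 3. Next closest is /b/ at distance 4.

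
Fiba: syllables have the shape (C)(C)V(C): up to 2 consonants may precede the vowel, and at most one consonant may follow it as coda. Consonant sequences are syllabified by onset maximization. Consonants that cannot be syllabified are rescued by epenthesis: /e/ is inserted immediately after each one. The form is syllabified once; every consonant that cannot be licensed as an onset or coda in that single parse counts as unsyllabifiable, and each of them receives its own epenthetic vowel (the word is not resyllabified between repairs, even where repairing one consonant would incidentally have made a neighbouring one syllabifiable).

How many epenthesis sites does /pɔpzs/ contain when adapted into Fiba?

The unsyllabifiable consonants are /z/, /s/; each receives one epenthetic vowel.

2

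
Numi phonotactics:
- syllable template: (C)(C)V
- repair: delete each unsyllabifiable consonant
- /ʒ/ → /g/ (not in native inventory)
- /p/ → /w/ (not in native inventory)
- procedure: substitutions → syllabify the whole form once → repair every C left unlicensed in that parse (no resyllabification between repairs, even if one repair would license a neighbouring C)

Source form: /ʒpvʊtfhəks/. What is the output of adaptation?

wvʊfhə

Substitution: /ʒ/ → /g/, /p/ → /w/, giving /gwvʊtfhəks/.
Under (C)(C)V, the unsyllabifiable consonants are /g/, /t/, /k/, /s/ (no codas are permitted; onsets may contain at most 2 consonants).
Each unlicensed consonant is deleted: /g/, /t/, /k/, /s/.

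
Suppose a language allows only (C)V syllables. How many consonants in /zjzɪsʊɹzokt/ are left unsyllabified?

5

Syllabifying with onset maximization leaves /z/, /j/, /ɹ/, /k/, /t/ stranded (no codas are permitted; onsets are limited to one consonant).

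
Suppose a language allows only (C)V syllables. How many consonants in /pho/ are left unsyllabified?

Under (C)V, the unsyllabifiable consonants are /p/ (no codas are permitted; onsets are limited to one consonant).

1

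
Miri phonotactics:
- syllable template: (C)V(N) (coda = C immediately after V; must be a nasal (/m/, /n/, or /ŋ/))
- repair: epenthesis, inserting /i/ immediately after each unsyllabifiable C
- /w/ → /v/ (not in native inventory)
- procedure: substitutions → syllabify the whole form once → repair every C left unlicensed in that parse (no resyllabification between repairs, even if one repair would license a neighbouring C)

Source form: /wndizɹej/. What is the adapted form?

Substitution: /w/ → /v/, giving /vndizɹej/.
Under (C)V(N), the unsyllabifiable consonants are /v/, /n/, /z/, /j/ (only a nasal (/m/, /n/, or /ŋ/) is licensed in coda position; onsets are limited to one consonant).
Inserting the epenthetic vowel yields /v/ → /vi/, /n/ → /ni/, /z/ → /zi/, /j/ → /ji/.

vinidiziɹeji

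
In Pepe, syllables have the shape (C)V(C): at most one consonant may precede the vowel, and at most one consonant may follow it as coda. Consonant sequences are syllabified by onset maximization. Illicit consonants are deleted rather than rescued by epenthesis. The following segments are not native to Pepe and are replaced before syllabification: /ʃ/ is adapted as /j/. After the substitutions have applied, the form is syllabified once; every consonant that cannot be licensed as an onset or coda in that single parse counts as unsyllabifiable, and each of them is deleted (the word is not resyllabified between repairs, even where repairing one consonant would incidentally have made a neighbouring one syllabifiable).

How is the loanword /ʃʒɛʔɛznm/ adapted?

ʒɛʔɛz

Substitution: /ʃ/ → /j/, giving /jʒɛʔɛznm/.
Under (C)V(C), the unsyllabifiable consonants are /j/, /n/, /m/ (at most one coda consonant is licensed; onsets are limited to one consonant).
Deletion applies to /j/, /n/, /m/.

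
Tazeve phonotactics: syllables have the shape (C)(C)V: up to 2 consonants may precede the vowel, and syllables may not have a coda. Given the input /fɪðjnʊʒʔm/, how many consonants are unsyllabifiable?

Syllabifying with onset maximization leaves /ð/, /ʒ/, /ʔ/, /m/ stranded (no codas are permitted; onsets may contain at most 2 consonants).

4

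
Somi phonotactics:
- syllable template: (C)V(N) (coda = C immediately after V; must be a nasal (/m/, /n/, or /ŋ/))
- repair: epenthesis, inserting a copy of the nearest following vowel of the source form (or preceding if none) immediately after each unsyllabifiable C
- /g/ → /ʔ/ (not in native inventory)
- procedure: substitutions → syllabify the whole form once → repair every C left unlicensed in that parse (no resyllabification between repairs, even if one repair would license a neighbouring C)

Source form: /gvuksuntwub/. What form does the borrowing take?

Substitution: /g/ → /ʔ/, giving /ʔvuksuntwub/.
Syllabifying with onset maximization leaves /ʔ/, /k/, /t/, /b/ stranded (only a nasal (/m/, /n/, or /ŋ/) is licensed in coda position; onsets are limited to one consonant).
Each unlicensed consonant becomes the onset of a new syllable: /ʔ/ → /ʔu/, /k/ → /ku/, /t/ → /tu/, /b/ → /bu/.

ʔuvukusuntuwubu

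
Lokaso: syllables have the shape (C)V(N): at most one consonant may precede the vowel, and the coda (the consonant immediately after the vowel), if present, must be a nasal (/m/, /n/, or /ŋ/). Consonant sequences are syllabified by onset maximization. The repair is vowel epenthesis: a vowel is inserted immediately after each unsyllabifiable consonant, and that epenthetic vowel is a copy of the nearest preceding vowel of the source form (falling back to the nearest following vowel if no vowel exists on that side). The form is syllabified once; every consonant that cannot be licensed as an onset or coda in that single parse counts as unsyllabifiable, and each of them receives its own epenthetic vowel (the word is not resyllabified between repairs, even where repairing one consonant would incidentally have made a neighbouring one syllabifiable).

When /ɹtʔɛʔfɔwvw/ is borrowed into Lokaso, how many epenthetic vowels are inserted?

6

The unsyllabifiable consonants are /ɹ/, /t/, /ʔ/, /w/, /v/, /w/; each receives one epenthetic vowel.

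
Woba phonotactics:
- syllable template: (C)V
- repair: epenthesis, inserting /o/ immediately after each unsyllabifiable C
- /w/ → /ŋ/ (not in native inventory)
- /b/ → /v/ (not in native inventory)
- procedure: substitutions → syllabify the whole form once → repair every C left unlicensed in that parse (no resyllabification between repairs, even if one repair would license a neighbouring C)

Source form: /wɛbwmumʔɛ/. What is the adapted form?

Substitution: /w/ → /ŋ/, /b/ → /v/, giving /ŋɛvŋmumʔɛ/.
Under (C)V, the unsyllabifiable consonants are /v/, /ŋ/, /m/ (no codas are permitted; onsets are limited to one consonant).
Inserting the epenthetic vowel yields /v/ → /vo/, /ŋ/ → /ŋo/, /m/ → /mo/.

ŋɛvoŋomumoʔɛ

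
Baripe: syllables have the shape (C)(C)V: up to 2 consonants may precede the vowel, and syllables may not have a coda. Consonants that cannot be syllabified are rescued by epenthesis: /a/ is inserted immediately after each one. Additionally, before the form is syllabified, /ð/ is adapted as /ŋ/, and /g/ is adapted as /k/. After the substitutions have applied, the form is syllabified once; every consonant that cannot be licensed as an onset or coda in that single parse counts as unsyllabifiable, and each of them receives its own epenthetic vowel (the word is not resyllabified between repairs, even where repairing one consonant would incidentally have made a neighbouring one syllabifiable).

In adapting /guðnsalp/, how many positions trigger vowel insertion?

After substitution the input is /kuŋnsalp/.
The unsyllabifiable consonants are /ŋ/, /l/, /p/; each receives one epenthetic vowel.

3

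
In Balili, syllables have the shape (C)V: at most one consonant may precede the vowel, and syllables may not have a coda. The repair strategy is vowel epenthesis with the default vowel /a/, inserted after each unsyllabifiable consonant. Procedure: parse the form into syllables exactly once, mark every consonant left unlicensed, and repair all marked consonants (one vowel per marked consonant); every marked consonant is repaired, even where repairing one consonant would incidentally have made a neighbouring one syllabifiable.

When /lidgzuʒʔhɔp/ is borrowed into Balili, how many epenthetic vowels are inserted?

The unsyllabifiable consonants are /d/, /g/, /ʒ/, /ʔ/, /p/; each receives one epenthetic vowel.

5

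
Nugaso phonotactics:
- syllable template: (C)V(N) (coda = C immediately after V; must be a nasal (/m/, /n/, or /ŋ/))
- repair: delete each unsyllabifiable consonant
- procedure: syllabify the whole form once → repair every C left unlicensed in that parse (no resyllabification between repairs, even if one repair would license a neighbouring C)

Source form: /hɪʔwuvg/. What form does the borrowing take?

hɪwu

Under (C)V(N), the unsyllabifiable consonants are /ʔ/, /v/, /g/ (only a nasal (/m/, /n/, or /ŋ/) is licensed in coda position; onsets are limited to one consonant).
Deletion applies to /ʔ/, /v/, /g/.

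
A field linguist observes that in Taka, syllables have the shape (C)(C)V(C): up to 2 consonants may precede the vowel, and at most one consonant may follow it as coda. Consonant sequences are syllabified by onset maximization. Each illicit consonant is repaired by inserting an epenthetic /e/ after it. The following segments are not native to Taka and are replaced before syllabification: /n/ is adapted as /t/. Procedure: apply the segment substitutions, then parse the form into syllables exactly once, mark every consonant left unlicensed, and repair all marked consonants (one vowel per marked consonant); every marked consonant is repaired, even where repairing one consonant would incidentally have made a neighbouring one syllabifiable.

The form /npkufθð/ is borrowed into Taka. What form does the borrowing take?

tepkufθeðe

Substitution: /n/ → /t/, giving /tpkufθð/.
The consonants /t/, /θ/, /ð/ cannot be parsed into a legal (C)(C)V(C) syllable (at most one coda consonant is licensed; onsets may contain at most 2 consonants).
Epenthesis after each stranded consonant: /t/ → /te/, /θ/ → /θe/, /ð/ → /ðe/.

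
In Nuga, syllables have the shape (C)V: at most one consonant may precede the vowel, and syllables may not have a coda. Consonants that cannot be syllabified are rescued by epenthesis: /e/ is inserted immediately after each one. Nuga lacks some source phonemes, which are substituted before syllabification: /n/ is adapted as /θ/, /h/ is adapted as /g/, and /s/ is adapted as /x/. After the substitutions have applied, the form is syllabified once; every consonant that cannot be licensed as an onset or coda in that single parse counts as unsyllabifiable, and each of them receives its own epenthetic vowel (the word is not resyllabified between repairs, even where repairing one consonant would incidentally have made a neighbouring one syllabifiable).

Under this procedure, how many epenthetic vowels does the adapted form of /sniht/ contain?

3

After substitution the input is /xθigt/.
The unsyllabifiable consonants are /x/, /g/, /t/; each receives one epenthetic vowel.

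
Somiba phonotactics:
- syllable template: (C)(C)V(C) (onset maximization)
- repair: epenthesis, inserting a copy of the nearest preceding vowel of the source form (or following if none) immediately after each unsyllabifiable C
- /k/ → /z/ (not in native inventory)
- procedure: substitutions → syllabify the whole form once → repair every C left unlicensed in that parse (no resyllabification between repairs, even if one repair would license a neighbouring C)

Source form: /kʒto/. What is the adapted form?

Substitution: /k/ → /z/, giving /zʒto/.
Syllabifying with onset maximization leaves /z/ stranded (at most one coda consonant is licensed; onsets may contain at most 2 consonants).
Inserting the epenthetic vowel yields /z/ → /zo/.

zoʒto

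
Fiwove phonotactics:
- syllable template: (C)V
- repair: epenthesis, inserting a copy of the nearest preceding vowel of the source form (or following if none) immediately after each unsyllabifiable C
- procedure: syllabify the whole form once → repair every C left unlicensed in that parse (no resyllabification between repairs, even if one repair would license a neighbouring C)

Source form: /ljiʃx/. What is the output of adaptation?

Under (C)V, the unsyllabifiable consonants are /l/, /ʃ/, /x/ (no codas are permitted; onsets are limited to one consonant).
Inserting the epenthetic vowel yields /l/ → /li/, /ʃ/ → /ʃi/, /x/ → /xi/.

lijiʃixi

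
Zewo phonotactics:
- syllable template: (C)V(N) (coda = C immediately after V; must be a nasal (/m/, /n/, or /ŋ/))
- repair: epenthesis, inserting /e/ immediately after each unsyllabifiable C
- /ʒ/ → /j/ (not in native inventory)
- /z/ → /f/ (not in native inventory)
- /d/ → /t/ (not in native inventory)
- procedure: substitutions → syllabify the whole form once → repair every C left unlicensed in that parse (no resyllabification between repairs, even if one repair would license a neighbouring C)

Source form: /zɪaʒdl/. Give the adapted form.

fɪajetele

Substitution: /z/ → /f/, /ʒ/ → /j/, /d/ → /t/, giving /fɪajtl/.
Syllabifying with onset maximization leaves /j/, /t/, /l/ stranded (only a nasal (/m/, /n/, or /ŋ/) is licensed in coda position; onsets are limited to one consonant).
Inserting the epenthetic vowel yields /j/ → /je/, /t/ → /te/, /l/ → /le/.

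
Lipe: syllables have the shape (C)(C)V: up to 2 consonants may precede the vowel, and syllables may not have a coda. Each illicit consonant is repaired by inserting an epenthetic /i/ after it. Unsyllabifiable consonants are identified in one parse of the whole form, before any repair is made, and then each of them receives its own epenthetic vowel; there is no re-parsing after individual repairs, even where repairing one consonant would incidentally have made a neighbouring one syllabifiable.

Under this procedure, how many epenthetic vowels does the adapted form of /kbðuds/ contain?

The unsyllabifiable consonants are /k/, /d/, /s/; each receives one epenthetic vowel.

3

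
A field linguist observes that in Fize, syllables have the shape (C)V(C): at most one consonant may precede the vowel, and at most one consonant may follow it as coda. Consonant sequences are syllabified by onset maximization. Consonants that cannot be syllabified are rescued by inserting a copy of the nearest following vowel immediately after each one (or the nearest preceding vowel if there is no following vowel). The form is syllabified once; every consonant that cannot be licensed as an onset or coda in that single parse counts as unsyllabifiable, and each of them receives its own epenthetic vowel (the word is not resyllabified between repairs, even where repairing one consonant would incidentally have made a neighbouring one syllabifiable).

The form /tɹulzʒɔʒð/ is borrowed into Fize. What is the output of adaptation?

tuɹulzɔʒɔʒðɔ

Syllabifying with onset maximization leaves /t/, /z/, /ð/ stranded (at most one coda consonant is licensed; onsets are limited to one consonant).
Each unlicensed consonant becomes the onset of a new syllable: /t/ → /tu/, /z/ → /zɔ/, /ð/ → /ðɔ/.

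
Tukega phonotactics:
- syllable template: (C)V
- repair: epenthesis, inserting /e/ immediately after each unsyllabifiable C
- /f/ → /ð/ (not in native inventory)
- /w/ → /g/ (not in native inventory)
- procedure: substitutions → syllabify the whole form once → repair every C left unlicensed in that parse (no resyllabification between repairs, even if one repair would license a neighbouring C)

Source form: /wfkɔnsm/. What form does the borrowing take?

geðekɔneseme

Substitution: /w/ → /g/, /f/ → /ð/, giving /gðkɔnsm/.
Syllabifying with onset maximization leaves /g/, /ð/, /n/, /s/, /m/ stranded (no codas are permitted; onsets are limited to one consonant).
Each unlicensed consonant becomes the onset of a new syllable: /g/ → /ge/, /ð/ → /ðe/, /n/ → /ne/, /s/ → /se/, /m/ → /me/.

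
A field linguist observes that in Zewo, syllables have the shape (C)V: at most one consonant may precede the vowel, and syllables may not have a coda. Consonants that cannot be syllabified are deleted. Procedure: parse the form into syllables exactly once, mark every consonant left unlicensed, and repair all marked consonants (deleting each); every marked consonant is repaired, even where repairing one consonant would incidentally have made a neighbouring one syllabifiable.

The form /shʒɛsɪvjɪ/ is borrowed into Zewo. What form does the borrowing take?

The consonants /s/, /h/, /v/ cannot be parsed into a legal (C)V syllable (no codas are permitted; onsets are limited to one consonant).
Deletion applies to /s/, /h/, /v/.

ʒɛsɪjɪ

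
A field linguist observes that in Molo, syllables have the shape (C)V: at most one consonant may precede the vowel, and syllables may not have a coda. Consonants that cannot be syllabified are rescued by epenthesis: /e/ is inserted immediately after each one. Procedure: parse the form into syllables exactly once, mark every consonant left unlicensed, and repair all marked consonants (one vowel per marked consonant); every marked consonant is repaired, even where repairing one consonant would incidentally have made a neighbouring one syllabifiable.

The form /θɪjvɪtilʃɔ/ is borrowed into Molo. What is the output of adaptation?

θɪjevɪtileʃɔ

The consonants /j/, /l/ cannot be parsed into a legal (C)V syllable (no codas are permitted; onsets are limited to one consonant).
Each unlicensed consonant becomes the onset of a new syllable: /j/ → /je/, /l/ → /le/.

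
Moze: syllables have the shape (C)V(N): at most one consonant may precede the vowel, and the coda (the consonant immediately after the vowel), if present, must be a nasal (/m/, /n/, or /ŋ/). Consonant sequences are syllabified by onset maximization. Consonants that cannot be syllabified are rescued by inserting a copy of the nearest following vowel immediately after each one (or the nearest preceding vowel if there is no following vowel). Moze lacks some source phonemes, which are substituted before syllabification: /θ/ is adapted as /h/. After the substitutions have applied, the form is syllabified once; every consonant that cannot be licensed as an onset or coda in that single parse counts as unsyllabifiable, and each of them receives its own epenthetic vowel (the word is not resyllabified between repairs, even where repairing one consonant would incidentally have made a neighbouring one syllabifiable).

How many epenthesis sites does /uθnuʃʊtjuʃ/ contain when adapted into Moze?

After substitution the input is /uhnuʃʊtjuʃ/.
The unsyllabifiable consonants are /h/, /t/, /ʃ/; each receives one epenthetic vowel.

3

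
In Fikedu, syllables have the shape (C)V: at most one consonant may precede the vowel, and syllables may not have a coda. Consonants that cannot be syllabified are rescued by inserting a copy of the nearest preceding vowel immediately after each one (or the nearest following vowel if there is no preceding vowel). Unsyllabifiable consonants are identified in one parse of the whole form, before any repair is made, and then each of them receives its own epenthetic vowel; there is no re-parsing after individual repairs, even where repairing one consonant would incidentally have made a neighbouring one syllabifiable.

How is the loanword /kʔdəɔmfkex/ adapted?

kəʔədəɔmɔfɔkexe

The consonants /k/, /ʔ/, /m/, /f/, /x/ cannot be parsed into a legal (C)V syllable (no codas are permitted; onsets are limited to one consonant).
Epenthesis after each stranded consonant: /k/ → /kə/, /ʔ/ → /ʔə/, /m/ → /mɔ/, /f/ → /fɔ/, /x/ → /xe/.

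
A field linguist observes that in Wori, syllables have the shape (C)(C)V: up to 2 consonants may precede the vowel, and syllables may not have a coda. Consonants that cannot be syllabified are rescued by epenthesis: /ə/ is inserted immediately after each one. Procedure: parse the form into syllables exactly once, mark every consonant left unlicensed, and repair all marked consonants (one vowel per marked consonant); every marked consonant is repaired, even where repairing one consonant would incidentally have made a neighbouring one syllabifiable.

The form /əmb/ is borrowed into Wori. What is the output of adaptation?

Under (C)(C)V, the unsyllabifiable consonants are /m/, /b/ (no codas are permitted; onsets may contain at most 2 consonants).
Epenthesis after each stranded consonant: /m/ → /mə/, /b/ → /bə/.

əməbə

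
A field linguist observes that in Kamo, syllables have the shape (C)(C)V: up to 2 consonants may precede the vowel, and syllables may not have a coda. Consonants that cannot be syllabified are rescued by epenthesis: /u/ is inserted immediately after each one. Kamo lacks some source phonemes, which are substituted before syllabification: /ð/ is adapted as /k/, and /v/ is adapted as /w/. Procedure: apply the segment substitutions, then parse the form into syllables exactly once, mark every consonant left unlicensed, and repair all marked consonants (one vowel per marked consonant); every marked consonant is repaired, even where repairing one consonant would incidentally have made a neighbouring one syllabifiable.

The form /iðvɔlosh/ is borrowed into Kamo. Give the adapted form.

Substitution: /ð/ → /k/, /v/ → /w/, giving /ikwɔlosh/.
Under (C)(C)V, the unsyllabifiable consonants are /s/, /h/ (no codas are permitted; onsets may contain at most 2 consonants).
Inserting the epenthetic vowel yields /s/ → /su/, /h/ → /hu/.

ikwɔlosuhu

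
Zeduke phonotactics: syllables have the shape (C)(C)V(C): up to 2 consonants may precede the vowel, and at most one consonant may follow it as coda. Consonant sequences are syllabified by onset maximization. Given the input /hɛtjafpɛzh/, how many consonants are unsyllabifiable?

Syllabifying with onset maximization leaves /h/ stranded (at most one coda consonant is licensed; onsets may contain at most 2 consonants).

1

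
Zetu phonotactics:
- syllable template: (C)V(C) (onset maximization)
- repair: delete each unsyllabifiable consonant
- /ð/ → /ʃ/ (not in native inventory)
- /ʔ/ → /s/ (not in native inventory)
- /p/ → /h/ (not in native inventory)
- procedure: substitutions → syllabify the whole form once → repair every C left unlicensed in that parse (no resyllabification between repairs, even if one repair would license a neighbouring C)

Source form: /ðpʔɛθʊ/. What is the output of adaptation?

Substitution: /ð/ → /ʃ/, /p/ → /h/, /ʔ/ → /s/, giving /ʃhsɛθʊ/.
Syllabifying with onset maximization leaves /ʃ/, /h/ stranded (at most one coda consonant is licensed; onsets are limited to one consonant).
Each unlicensed consonant is deleted: /ʃ/, /h/.

sɛθʊ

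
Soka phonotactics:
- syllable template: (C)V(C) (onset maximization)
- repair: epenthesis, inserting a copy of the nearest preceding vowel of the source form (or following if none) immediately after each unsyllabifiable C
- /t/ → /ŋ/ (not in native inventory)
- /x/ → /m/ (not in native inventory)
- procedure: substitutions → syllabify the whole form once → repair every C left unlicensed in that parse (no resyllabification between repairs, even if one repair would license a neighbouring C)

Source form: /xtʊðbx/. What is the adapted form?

Substitution: /x/ → /m/, /t/ → /ŋ/, giving /mŋʊðbm/.
Syllabifying with onset maximization leaves /m/, /b/, /m/ stranded (at most one coda consonant is licensed; onsets are limited to one consonant).
Each unlicensed consonant becomes the onset of a new syllable: /m/ → /mʊ/, /b/ → /bʊ/, /m/ → /mʊ/.

mʊŋʊðbʊmʊ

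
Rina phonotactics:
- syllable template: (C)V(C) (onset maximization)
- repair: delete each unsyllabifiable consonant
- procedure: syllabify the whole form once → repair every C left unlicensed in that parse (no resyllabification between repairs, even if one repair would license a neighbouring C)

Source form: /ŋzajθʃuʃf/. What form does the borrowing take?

Under (C)V(C), the unsyllabifiable consonants are /ŋ/, /θ/, /f/ (at most one coda consonant is licensed; onsets are limited to one consonant).
Each unlicensed consonant is deleted: /ŋ/, /θ/, /f/.

zajʃuʃ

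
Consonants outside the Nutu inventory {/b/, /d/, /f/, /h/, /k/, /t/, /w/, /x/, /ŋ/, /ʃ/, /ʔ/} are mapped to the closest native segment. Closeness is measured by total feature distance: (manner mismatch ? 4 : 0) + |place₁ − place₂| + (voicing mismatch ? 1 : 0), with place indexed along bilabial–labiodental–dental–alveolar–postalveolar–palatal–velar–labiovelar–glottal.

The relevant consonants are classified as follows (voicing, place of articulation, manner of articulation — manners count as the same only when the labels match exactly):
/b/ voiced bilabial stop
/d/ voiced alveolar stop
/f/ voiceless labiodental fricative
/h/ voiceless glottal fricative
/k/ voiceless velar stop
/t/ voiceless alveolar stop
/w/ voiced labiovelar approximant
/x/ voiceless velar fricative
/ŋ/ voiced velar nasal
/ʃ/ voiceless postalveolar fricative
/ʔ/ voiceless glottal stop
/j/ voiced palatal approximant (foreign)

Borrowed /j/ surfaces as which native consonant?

/w/ is closest: same manner (approximant), place distance 2 (palatal→labiovelar), same voicing; total 2. Next closest is /ŋ/ at distance 5.

w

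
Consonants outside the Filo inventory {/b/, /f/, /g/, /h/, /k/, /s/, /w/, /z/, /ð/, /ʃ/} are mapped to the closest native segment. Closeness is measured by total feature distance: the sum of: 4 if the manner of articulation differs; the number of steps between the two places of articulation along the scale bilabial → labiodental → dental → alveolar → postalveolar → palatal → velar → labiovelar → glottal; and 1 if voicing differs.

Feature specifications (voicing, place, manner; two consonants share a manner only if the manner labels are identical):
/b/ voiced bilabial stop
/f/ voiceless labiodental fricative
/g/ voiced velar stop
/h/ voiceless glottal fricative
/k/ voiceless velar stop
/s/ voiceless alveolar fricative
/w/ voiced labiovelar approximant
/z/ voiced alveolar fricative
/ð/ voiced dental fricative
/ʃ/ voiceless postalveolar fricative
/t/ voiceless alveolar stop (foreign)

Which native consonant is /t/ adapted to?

k

/k/ is closest: same manner (stop), place distance 3 (alveolar→velar), same voicing; total 3. Next closest is /b/ at distance 4.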